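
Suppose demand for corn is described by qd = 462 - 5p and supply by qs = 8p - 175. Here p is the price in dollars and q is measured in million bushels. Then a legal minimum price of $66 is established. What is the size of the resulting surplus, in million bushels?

Setting quantity demanded equal to quantity supplied, 462 - 5p = 8p - 175, gives p* = 49 and q* = 217.
The floor of 66 is above the equilibrium price 49, so it binds.
At p = 66: qd = 462 - 5·66 = 132 and qs = 8·66 - 175 = 353.
Surplus = qs - qd = 353 - 132 = 221.

221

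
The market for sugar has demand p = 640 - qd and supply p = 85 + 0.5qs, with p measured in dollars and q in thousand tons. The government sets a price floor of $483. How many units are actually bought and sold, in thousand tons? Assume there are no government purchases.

Rearranging demand gives qd = 640 - p; rearranging supply gives qs = 2p - 170. Without the control the market clears where 640 - p = 2p - 170, i.e. p* = 270 and q* = 370.
Since 483 > 270, the floor is binding.
At p = 483: qd = 640 - 483 = 157 and qs = 2·483 - 170 = 796.
The quantity actually transacted is the short side, demand: 157.

157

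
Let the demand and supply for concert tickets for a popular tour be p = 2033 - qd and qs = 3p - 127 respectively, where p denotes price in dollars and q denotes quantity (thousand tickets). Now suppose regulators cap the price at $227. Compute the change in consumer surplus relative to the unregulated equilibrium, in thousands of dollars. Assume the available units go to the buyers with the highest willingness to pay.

Rearranging demand gives qd = 2033 - p. In a free market, 2033 - p = 3p - 127 gives the equilibrium p* = 540, q* = 1493.
Because the ceiling (227) lies below the market-clearing price, it is binding.
At p = 227: qd = 2033 - 227 = 1806 and qs = 3·227 - 127 = 554.
Consumer surplus without the control is ½ · (2033 - 540) · 1493 = 1114524.5.
With the ceiling, 554 units are sold at 227 (assume they go to the highest-value buyers). The demand price at q = 554 is 1479, so CS = ½ · [(2033 - 227) + (1479 - 227)] · 554 = 847066.
Change in consumer surplus = 847066 - 1114524.5 = -267458.5.

-267458.5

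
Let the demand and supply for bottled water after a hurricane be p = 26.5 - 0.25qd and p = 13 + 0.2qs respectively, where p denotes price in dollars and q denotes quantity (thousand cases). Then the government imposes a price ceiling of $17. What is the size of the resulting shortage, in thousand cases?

Rearranging demand gives qd = 106 - 4p; rearranging supply gives qs = 5p - 65. In a free market, 106 - 4p = 5p - 65 gives the equilibrium p* = 19, q* = 30.
Since 17 < 19, the ceiling is binding.
At p = 17: qd = 106 - 4·17 = 38 and qs = 5·17 - 65 = 20.
Shortage = qd - qs = 38 - 20 = 18.

18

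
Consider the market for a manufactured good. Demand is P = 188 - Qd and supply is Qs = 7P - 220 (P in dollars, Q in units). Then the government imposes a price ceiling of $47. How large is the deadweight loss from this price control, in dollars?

Rearranging demand gives Qd = 188 - P. Setting quantity demanded equal to quantity supplied, 188 - P = 7P - 220, gives P* = 51 and Q* = 137.
Since 47 < 51, the ceiling is binding.
At P = 47: Qd = 188 - 47 = 141 and Qs = 7·47 - 220 = 109.
Quantity traded falls to 109. At Q = 109 the demand price is 188 - 109 = 79 and the supply price is (220 + 109)/7 = 47.
Deadweight loss = ½ · (79 - 47) · (137 - 109) = ½ · 32 · 28 = 448.

448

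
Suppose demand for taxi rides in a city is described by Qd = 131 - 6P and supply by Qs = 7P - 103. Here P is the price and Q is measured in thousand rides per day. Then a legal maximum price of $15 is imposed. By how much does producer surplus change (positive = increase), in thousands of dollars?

In a free market, 131 - 6P = 7P - 103 gives the equilibrium P* = 18, Q* = 23.
Because the ceiling (15) lies below the market-clearing price, it is binding.
At P = 15: Qd = 131 - 6·15 = 41 and Qs = 7·15 - 103 = 2.
Producer surplus without the control is ½ · (18 - 103/7) · 23 = 529/14.
With the ceiling, producers sell 2 units at 15, so PS = ½ · (15 - 103/7) · 2 = 2/7.
Change in producer surplus = 2/7 - 529/14 = -37.5.

-37.5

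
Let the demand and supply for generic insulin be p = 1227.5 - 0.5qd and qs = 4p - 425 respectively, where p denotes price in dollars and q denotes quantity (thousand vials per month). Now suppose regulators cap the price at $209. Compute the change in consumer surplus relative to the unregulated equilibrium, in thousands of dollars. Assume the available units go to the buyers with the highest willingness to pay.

Rearranging demand gives qd = 2455 - 2p. Setting quantity demanded equal to quantity supplied, 2455 - 2p = 4p - 425, gives p* = 480 and q* = 1495.
Because the ceiling (209) lies below the market-clearing price, it is binding.
At p = 209: qd = 2455 - 2·209 = 2037 and qs = 4·209 - 425 = 411.
Consumer surplus without the control is ½ · (1227.5 - 480) · 1495 = 558756.25.
With the ceiling, 411 units are sold at 209 (assume they go to the highest-value buyers). The demand price at q = 411 is 1022, so CS = ½ · [(1227.5 - 209) + (1022 - 209)] · 411 = 376373.25.
Change in consumer surplus = 376373.25 - 558756.25 = -182383.

-182383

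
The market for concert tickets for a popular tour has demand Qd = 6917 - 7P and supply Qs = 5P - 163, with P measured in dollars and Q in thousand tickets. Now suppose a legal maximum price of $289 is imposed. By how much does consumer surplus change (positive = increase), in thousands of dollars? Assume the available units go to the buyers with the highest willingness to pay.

Setting quantity demanded equal to quantity supplied, 6917 - 7P = 5P - 163, gives P* = 590 and Q* = 2787.
Since 289 < 590, the ceiling is binding.
At P = 289: Qd = 6917 - 7·289 = 4894 and Qs = 5·289 - 163 = 1282.
Consumer surplus without the control is ½ · (6917/7 - 590) · 2787 = 7767369/14.
With the ceiling, 1282 units are sold at 289 (assume they go to the highest-value buyers). The demand price at Q = 1282 is 805, so CS = ½ · [(6917/7 - 289) + (805 - 289)] · 1282 = 5452346/7.
Change in consumer surplus = 5452346/7 - 7767369/14 = 224094.5.

224094.5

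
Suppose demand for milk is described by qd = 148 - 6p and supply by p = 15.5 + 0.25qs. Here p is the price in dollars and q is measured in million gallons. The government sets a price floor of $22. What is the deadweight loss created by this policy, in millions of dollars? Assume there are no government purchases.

Rearranging supply gives qs = 4p - 62. Setting quantity demanded equal to quantity supplied, 148 - 6p = 4p - 62, gives p* = 21 and q* = 22.
Since 22 > 21, the floor is binding.
At p = 22: qd = 148 - 6·22 = 16 and qs = 4·22 - 62 = 26.
Quantity traded falls to 16. At q = 16 the demand price is (148 - 16)/6 = 22 and the supply price is (62 + 16)/4 = 19.5.
Deadweight loss = ½ · (22 - 19.5) · (22 - 16) = ½ · 2.5 · 6 = 7.5.

7.5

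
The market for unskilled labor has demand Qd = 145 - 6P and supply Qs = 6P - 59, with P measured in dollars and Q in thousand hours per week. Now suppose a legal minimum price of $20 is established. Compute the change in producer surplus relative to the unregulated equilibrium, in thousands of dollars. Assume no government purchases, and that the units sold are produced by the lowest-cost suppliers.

Without the control the market clears where 145 - 6P = 6P - 59, i.e. P* = 17 and Q* = 43.
Since 20 > 17, the floor is binding.
At P = 20: Qd = 145 - 6·20 = 25 and Qs = 6·20 - 59 = 61.
Producer surplus without the control is ½ · (17 - 59/6) · 43 = 1849/12.
With the floor, 25 units are sold at 20. The supply price at Q = 25 is 14, so PS = ½ · [(20 - 59/6) + (20 - 14)] · 25 = 2425/12.
Change in producer surplus = 2425/12 - 1849/12 = 48.

48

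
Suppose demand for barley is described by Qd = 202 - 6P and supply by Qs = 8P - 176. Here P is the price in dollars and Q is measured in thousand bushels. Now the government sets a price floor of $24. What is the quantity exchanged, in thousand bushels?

Equilibrium: 202 - 6P = 8P - 176, so 378 = 14P and P* = 27, Q* = 40.
The floor of 24 is below the equilibrium price 27, so it is not binding; the market clears at P* = 27, Q* = 40.

40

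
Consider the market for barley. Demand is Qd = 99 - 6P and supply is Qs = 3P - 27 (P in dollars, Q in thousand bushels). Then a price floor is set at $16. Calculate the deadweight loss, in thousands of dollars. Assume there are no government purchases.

36

Equilibrium: 99 - 6P = 3P - 27, so 126 = 9P and P* = 14, Q* = 15.
Since 16 > 14, the floor is binding.
At P = 16: Qd = 99 - 6·16 = 3 and Qs = 3·16 - 27 = 21.
Quantity traded falls to 3. At Q = 3 the demand price is (99 - 3)/6 = 16 and the supply price is (27 + 3)/3 = 10.
Deadweight loss = ½ · (16 - 10) · (15 - 3) = ½ · 6 · 12 = 36.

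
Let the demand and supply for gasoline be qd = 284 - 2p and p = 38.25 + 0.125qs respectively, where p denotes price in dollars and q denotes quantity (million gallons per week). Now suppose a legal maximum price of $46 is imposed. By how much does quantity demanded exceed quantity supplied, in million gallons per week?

Rearranging supply gives qs = 8p - 306. Without the control the market clears where 284 - 2p = 8p - 306, i.e. p* = 59 and q* = 166.
Because the ceiling (46) lies below the market-clearing price, it is binding.
At p = 46: qd = 284 - 2·46 = 192 and qs = 8·46 - 306 = 62.
Shortage = qd - qs = 192 - 62 = 130.

130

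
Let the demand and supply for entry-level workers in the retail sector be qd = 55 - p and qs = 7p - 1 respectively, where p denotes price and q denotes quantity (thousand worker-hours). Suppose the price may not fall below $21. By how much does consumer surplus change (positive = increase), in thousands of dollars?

-574

Setting quantity demanded equal to quantity supplied, 55 - p = 7p - 1, gives p* = 7 and q* = 48.
The floor of 21 is above the equilibrium price 7, so it binds.
At p = 21: qd = 55 - 21 = 34 and qs = 7·21 - 1 = 146.
Consumer surplus without the control is ½ · (55 - 7) · 48 = 1152.
With the floor, consumers buy 34 units at 21, so CS = ½ · (55 - 21) · 34 = 578.
Change in consumer surplus = 578 - 1152 = -574.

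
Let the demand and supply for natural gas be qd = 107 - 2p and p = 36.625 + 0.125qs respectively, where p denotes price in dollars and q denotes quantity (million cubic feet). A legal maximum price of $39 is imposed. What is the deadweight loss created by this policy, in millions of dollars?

20

Rearranging supply gives qs = 8p - 293. Setting quantity demanded equal to quantity supplied, 107 - 2p = 8p - 293, gives p* = 40 and q* = 27.
The ceiling of 39 is below the equilibrium price 40, so it binds.
At p = 39: qd = 107 - 2·39 = 29 and qs = 8·39 - 293 = 19.
Quantity traded falls to 19. At q = 19 the demand price is (107 - 19)/2 = 44 and the supply price is (293 + 19)/8 = 39.
Deadweight loss = ½ · (44 - 39) · (27 - 19) = ½ · 5 · 8 = 20.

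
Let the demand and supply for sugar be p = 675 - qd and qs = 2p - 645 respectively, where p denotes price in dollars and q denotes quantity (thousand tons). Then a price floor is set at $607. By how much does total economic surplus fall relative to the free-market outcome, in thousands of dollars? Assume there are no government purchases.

20916.75

Rearranging demand gives qd = 675 - p. In a free market, 675 - p = 2p - 645 gives the equilibrium p* = 440, q* = 235.
The floor of 607 is above the equilibrium price 440, so it binds.
At p = 607: qd = 675 - 607 = 68 and qs = 2·607 - 645 = 569.
Quantity traded falls to 68. At q = 68 the demand price is 675 - 68 = 607 and the supply price is (645 + 68)/2 = 356.5.
Deadweight loss = ½ · (607 - 356.5) · (235 - 68) = ½ · 250.5 · 167 = 20916.75.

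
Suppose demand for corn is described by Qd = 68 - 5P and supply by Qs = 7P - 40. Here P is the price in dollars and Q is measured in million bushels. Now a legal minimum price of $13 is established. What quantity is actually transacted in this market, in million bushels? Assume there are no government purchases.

Setting quantity demanded equal to quantity supplied, 68 - 5P = 7P - 40, gives P* = 9 and Q* = 23.
Because the floor (13) lies above the market-clearing price, it is binding.
At P = 13: Qd = 68 - 5·13 = 3 and Qs = 7·13 - 40 = 51.
The quantity actually transacted is the short side, demand: 3.

3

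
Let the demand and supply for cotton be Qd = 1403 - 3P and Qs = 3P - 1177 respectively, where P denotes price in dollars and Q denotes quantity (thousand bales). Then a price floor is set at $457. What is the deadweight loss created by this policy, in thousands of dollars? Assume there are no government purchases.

2187

Setting quantity demanded equal to quantity supplied, 1403 - 3P = 3P - 1177, gives P* = 430 and Q* = 113.
Since 457 > 430, the floor is binding.
At P = 457: Qd = 1403 - 3·457 = 32 and Qs = 3·457 - 1177 = 194.
Quantity traded falls to 32. At Q = 32 the demand price is (1403 - 32)/3 = 457 and the supply price is (1177 + 32)/3 = 403.
Deadweight loss = ½ · (457 - 403) · (113 - 32) = ½ · 54 · 81 = 2187.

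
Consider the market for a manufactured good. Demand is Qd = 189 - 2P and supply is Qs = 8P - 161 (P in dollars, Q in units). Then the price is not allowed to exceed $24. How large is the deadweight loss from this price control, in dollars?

2420

In a free market, 189 - 2P = 8P - 161 gives the equilibrium P* = 35, Q* = 119.
Because the ceiling (24) lies below the market-clearing price, it is binding.
At P = 24: Qd = 189 - 2·24 = 141 and Qs = 8·24 - 161 = 31.
Quantity traded falls to 31. At Q = 31 the demand price is (189 - 31)/2 = 79 and the supply price is (161 + 31)/8 = 24.
Deadweight loss = ½ · (79 - 24) · (119 - 31) = ½ · 55 · 88 = 2420.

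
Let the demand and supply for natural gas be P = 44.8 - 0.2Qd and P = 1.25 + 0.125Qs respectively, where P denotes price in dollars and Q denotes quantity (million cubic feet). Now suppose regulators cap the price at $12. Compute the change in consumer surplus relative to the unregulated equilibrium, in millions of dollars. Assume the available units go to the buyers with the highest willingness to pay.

285.6

Rearranging demand gives Qd = 224 - 5P; rearranging supply gives Qs = 8P - 10. Without the control the market clears where 224 - 5P = 8P - 10, i.e. P* = 18 and Q* = 134.
The ceiling of 12 is below the equilibrium price 18, so it binds.
At P = 12: Qd = 224 - 5·12 = 164 and Qs = 8·12 - 10 = 86.
Consumer surplus without the control is ½ · (44.8 - 18) · 134 = 1795.6.
With the ceiling, 86 units are sold at 12 (assume they go to the highest-value buyers). The demand price at Q = 86 is 27.6, so CS = ½ · [(44.8 - 12) + (27.6 - 12)] · 86 = 2081.2.
Change in consumer surplus = 2081.2 - 1795.6 = 285.6.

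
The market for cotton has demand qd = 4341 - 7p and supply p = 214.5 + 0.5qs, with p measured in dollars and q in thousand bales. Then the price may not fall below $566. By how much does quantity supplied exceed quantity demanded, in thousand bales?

Rearranging supply gives qs = 2p - 429. Equilibrium: 4341 - 7p = 2p - 429, so 4770 = 9p and p* = 530, q* = 631.
Since 566 > 530, the floor is binding.
At p = 566: qd = 4341 - 7·566 = 379 and qs = 2·566 - 429 = 703.
Surplus = qs - qd = 703 - 379 = 324.

324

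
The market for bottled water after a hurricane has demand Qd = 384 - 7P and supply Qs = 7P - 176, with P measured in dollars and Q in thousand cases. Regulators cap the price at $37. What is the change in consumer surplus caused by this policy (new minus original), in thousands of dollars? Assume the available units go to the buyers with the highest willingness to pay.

217.5

In a free market, 384 - 7P = 7P - 176 gives the equilibrium P* = 40, Q* = 104.
The ceiling of 37 is below the equilibrium price 40, so it binds.
At P = 37: Qd = 384 - 7·37 = 125 and Qs = 7·37 - 176 = 83.
Consumer surplus without the control is ½ · (384/7 - 40) · 104 = 5408/7.
With the ceiling, 83 units are sold at 37 (assume they go to the highest-value buyers). The demand price at Q = 83 is 43, so CS = ½ · [(384/7 - 37) + (43 - 37)] · 83 = 13861/14.
Change in consumer surplus = 13861/14 - 5408/7 = 217.5.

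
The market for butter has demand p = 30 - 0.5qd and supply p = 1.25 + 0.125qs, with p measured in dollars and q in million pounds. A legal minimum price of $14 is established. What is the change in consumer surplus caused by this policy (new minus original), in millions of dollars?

-273

Rearranging demand gives qd = 60 - 2p; rearranging supply gives qs = 8p - 10. In a free market, 60 - 2p = 8p - 10 gives the equilibrium p* = 7, q* = 46.
Since 14 > 7, the floor is binding.
At p = 14: qd = 60 - 2·14 = 32 and qs = 8·14 - 10 = 102.
Consumer surplus without the control is ½ · (30 - 7) · 46 = 529.
With the floor, consumers buy 32 units at 14, so CS = ½ · (30 - 14) · 32 = 256.
Change in consumer surplus = 256 - 529 = -273.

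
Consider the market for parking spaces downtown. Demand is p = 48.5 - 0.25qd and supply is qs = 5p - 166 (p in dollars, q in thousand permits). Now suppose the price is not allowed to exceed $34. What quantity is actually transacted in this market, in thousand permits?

Rearranging demand gives qd = 194 - 4p. Without the control the market clears where 194 - 4p = 5p - 166, i.e. p* = 40 and q* = 34.
The ceiling of 34 is below the equilibrium price 40, so it binds.
At p = 34: qd = 194 - 4·34 = 58 and qs = 5·34 - 166 = 4.
The quantity actually transacted is the short side, supply: 4.

4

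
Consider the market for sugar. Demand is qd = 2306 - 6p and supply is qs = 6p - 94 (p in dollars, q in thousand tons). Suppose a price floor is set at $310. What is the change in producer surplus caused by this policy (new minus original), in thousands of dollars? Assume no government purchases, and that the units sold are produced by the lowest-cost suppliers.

In a free market, 2306 - 6p = 6p - 94 gives the equilibrium p* = 200, q* = 1106.
Since 310 > 200, the floor is binding.
At p = 310: qd = 2306 - 6·310 = 446 and qs = 6·310 - 94 = 1766.
Producer surplus without the control is ½ · (200 - 47/3) · 1106 = 305809/3.
With the floor, 446 units are sold at 310. The supply price at q = 446 is 90, so PS = ½ · [(310 - 47/3) + (310 - 90)] · 446 = 344089/3.
Change in producer surplus = 344089/3 - 305809/3 = 12760.

12760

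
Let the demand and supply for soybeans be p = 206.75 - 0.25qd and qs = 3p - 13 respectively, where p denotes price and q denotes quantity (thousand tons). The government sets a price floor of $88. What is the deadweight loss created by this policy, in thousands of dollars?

0

Rearranging demand gives qd = 827 - 4p. In a free market, 827 - 4p = 3p - 13 gives the equilibrium p* = 120, q* = 347.
Since 88 is below p* = 120, the floor does not bind and the free-market outcome prevails.
Since the control does not bind, no trades are prevented and deadweight loss is zero.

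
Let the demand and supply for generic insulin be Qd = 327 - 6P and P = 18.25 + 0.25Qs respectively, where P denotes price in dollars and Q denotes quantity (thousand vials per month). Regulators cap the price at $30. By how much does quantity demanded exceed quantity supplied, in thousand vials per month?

100

Rearranging supply gives Qs = 4P - 73. Without the control the market clears where 327 - 6P = 4P - 73, i.e. P* = 40 and Q* = 87.
The ceiling of 30 is below the equilibrium price 40, so it binds.
At P = 30: Qd = 327 - 6·30 = 147 and Qs = 4·30 - 73 = 47.
Shortage = Qd - Qs = 147 - 47 = 100.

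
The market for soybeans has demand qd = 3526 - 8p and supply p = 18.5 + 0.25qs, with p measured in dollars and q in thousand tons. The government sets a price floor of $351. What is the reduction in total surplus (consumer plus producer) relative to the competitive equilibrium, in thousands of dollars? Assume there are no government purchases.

Rearranging supply gives qs = 4p - 74. In a free market, 3526 - 8p = 4p - 74 gives the equilibrium p* = 300, q* = 1126.
Since 351 > 300, the floor is binding.
At p = 351: qd = 3526 - 8·351 = 718 and qs = 4·351 - 74 = 1330.
Quantity traded falls to 718. At q = 718 the demand price is (3526 - 718)/8 = 351 and the supply price is (74 + 718)/4 = 198.
Deadweight loss = ½ · (351 - 198) · (1126 - 718) = ½ · 153 · 408 = 31212.

31212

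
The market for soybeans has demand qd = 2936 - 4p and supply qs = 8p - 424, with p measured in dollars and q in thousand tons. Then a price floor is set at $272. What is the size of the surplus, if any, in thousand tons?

Without the control the market clears where 2936 - 4p = 8p - 424, i.e. p* = 280 and q* = 1816.
Since 272 is below p* = 280, the floor does not bind and the free-market outcome prevails.
Since the control does not bind, there is no surplus.

0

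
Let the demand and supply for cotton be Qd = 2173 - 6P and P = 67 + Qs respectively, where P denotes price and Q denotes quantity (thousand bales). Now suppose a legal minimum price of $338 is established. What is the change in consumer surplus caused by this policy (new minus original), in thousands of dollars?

Rearranging supply gives Qs = P - 67. Equilibrium: 2173 - 6P = P - 67, so 2240 = 7P and P* = 320, Q* = 253.
Since 338 > 320, the floor is binding.
At P = 338: Qd = 2173 - 6·338 = 145 and Qs = 338 - 67 = 271.
Consumer surplus without the control is ½ · (2173/6 - 320) · 253 = 64009/12.
With the floor, consumers buy 145 units at 338, so CS = ½ · (2173/6 - 338) · 145 = 21025/12.
Change in consumer surplus = 21025/12 - 64009/12 = -3582.

-3582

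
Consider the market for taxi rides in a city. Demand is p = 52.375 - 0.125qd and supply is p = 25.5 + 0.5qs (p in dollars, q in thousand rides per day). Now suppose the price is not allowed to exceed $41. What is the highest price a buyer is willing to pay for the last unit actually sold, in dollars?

48.5

Rearranging demand gives qd = 419 - 8p; rearranging supply gives qs = 2p - 51. Without the control the market clears where 419 - 8p = 2p - 51, i.e. p* = 47 and q* = 43.
The ceiling of 41 is below the equilibrium price 47, so it binds.
At p = 41: qd = 419 - 8·41 = 91 and qs = 2·41 - 51 = 31.
Only 31 units reach the market. On the demand curve, the marginal buyer's willingness to pay at q = 31 is (419 - 31)/8 = 48.5.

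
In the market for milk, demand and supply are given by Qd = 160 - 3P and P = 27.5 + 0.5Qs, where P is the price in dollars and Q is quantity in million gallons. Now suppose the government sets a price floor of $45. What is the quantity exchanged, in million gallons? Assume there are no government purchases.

25

Rearranging supply gives Qs = 2P - 55. Without the control the market clears where 160 - 3P = 2P - 55, i.e. P* = 43 and Q* = 31.
The floor of 45 is above the equilibrium price 43, so it binds.
At P = 45: Qd = 160 - 3·45 = 25 and Qs = 2·45 - 55 = 35.
The quantity actually transacted is the short side, demand: 25.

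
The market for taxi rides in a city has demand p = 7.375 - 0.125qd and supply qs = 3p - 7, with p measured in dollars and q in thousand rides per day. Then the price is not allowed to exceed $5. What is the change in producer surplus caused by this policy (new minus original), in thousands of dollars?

-9.5

Rearranging demand gives qd = 59 - 8p. Without the control the market clears where 59 - 8p = 3p - 7, i.e. p* = 6 and q* = 11.
Since 5 < 6, the ceiling is binding.
At p = 5: qd = 59 - 8·5 = 19 and qs = 3·5 - 7 = 8.
Producer surplus without the control is ½ · (6 - 7/3) · 11 = 121/6.
With the ceiling, producers sell 8 units at 5, so PS = ½ · (5 - 7/3) · 8 = 32/3.
Change in producer surplus = 32/3 - 121/6 = -9.5.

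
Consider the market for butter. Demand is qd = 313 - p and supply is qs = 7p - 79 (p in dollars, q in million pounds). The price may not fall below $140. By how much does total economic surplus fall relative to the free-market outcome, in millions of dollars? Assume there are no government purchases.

4732

Equilibrium: 313 - p = 7p - 79, so 392 = 8p and p* = 49, q* = 264.
Because the floor (140) lies above the market-clearing price, it is binding.
At p = 140: qd = 313 - 140 = 173 and qs = 7·140 - 79 = 901.
Quantity traded falls to 173. At q = 173 the demand price is 313 - 173 = 140 and the supply price is (79 + 173)/7 = 36.
Deadweight loss = ½ · (140 - 36) · (264 - 173) = ½ · 104 · 91 = 4732.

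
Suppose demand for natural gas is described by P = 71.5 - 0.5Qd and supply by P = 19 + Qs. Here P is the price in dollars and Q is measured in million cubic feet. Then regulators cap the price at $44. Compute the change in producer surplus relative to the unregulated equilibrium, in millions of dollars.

Rearranging demand gives Qd = 143 - 2P; rearranging supply gives Qs = P - 19. Equilibrium: 143 - 2P = P - 19, so 162 = 3P and P* = 54, Q* = 35.
Because the ceiling (44) lies below the market-clearing price, it is binding.
At P = 44: Qd = 143 - 2·44 = 55 and Qs = 44 - 19 = 25.
Producer surplus without the control is ½ · (54 - 19) · 35 = 612.5.
With the ceiling, producers sell 25 units at 44, so PS = ½ · (44 - 19) · 25 = 312.5.
Change in producer surplus = 312.5 - 612.5 = -300.

-300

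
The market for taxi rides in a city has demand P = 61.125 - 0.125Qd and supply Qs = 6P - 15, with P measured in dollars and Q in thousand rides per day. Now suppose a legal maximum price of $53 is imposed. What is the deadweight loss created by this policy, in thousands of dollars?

Rearranging demand gives Qd = 489 - 8P. Setting quantity demanded equal to quantity supplied, 489 - 8P = 6P - 15, gives P* = 36 and Q* = 201.
Since 53 is above P* = 36, the ceiling does not bind and the free-market outcome prevails.
Since the control does not bind, no trades are prevented and deadweight loss is zero.

0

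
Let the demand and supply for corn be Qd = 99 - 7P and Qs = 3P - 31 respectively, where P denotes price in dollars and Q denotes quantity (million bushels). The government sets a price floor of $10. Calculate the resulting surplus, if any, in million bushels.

0

Equilibrium: 99 - 7P = 3P - 31, so 130 = 10P and P* = 13, Q* = 8.
Since 10 is below P* = 13, the floor does not bind and the free-market outcome prevails.
Since the control does not bind, there is no surplus.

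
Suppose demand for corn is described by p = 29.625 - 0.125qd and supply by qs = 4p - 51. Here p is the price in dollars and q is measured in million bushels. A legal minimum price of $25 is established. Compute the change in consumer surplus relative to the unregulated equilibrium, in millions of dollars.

-41

Rearranging demand gives qd = 237 - 8p. Without the control the market clears where 237 - 8p = 4p - 51, i.e. p* = 24 and q* = 45.
The floor of 25 is above the equilibrium price 24, so it binds.
At p = 25: qd = 237 - 8·25 = 37 and qs = 4·25 - 51 = 49.
Consumer surplus without the control is ½ · (29.625 - 24) · 45 = 126.5625.
With the floor, consumers buy 37 units at 25, so CS = ½ · (29.625 - 25) · 37 = 85.5625.
Change in consumer surplus = 85.5625 - 126.5625 = -41.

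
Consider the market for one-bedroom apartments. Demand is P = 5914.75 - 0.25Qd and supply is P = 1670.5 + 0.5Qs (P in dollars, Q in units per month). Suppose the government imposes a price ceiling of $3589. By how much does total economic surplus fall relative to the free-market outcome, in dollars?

Rearranging demand gives Qd = 23659 - 4P; rearranging supply gives Qs = 2P - 3341. Setting quantity demanded equal to quantity supplied, 23659 - 4P = 2P - 3341, gives P* = 4500 and Q* = 5659.
The ceiling of 3589 is below the equilibrium price 4500, so it binds.
At P = 3589: Qd = 23659 - 4·3589 = 9303 and Qs = 2·3589 - 3341 = 3837.
Quantity traded falls to 3837. At Q = 3837 the demand price is (23659 - 3837)/4 = 4955.5 and the supply price is (3341 + 3837)/2 = 3589.
Deadweight loss = ½ · (4955.5 - 3589) · (5659 - 3837) = ½ · 1366.5 · 1822 = 1244881.5.

1244881.5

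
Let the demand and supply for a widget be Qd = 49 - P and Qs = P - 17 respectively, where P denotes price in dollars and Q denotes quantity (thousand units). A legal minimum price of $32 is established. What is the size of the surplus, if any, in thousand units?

0

In a free market, 49 - P = P - 17 gives the equilibrium P* = 33, Q* = 16.
The floor of 32 is below the equilibrium price 33, so it is not binding; the market clears at P* = 33, Q* = 16.
Since the control does not bind, there is no surplus.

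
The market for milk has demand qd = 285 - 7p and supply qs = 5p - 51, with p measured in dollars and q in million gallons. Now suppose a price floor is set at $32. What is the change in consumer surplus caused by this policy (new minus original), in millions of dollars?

-300

In a free market, 285 - 7p = 5p - 51 gives the equilibrium p* = 28, q* = 89.
Since 32 > 28, the floor is binding.
At p = 32: qd = 285 - 7·32 = 61 and qs = 5·32 - 51 = 109.
Consumer surplus without the control is ½ · (285/7 - 28) · 89 = 7921/14.
With the floor, consumers buy 61 units at 32, so CS = ½ · (285/7 - 32) · 61 = 3721/14.
Change in consumer surplus = 3721/14 - 7921/14 = -300.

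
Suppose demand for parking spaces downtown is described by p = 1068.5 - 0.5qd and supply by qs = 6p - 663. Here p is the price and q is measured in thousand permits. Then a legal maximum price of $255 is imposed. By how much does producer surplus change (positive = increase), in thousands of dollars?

-109440

Rearranging demand gives qd = 2137 - 2p. Equilibrium: 2137 - 2p = 6p - 663, so 2800 = 8p and p* = 350, q* = 1437.
The ceiling of 255 is below the equilibrium price 350, so it binds.
At p = 255: qd = 2137 - 2·255 = 1627 and qs = 6·255 - 663 = 867.
Producer surplus without the control is ½ · (350 - 110.5) · 1437 = 172080.75.
With the ceiling, producers sell 867 units at 255, so PS = ½ · (255 - 110.5) · 867 = 62640.75.
Change in producer surplus = 62640.75 - 172080.75 = -109440.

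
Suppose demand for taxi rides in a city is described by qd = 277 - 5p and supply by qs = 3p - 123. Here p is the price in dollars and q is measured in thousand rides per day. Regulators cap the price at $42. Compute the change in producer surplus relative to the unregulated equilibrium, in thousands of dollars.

-120

Equilibrium: 277 - 5p = 3p - 123, so 400 = 8p and p* = 50, q* = 27.
Because the ceiling (42) lies below the market-clearing price, it is binding.
At p = 42: qd = 277 - 5·42 = 67 and qs = 3·42 - 123 = 3.
Producer surplus without the control is ½ · (50 - 41) · 27 = 121.5.
With the ceiling, producers sell 3 units at 42, so PS = ½ · (42 - 41) · 3 = 1.5.
Change in producer surplus = 1.5 - 121.5 = -120.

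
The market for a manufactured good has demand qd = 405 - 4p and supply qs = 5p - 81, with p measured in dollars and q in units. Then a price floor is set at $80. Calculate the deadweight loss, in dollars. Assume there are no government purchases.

2433.6

Setting quantity demanded equal to quantity supplied, 405 - 4p = 5p - 81, gives p* = 54 and q* = 189.
The floor of 80 is above the equilibrium price 54, so it binds.
At p = 80: qd = 405 - 4·80 = 85 and qs = 5·80 - 81 = 319.
Quantity traded falls to 85. At q = 85 the demand price is (405 - 85)/4 = 80 and the supply price is (81 + 85)/5 = 33.2.
Deadweight loss = ½ · (80 - 33.2) · (189 - 85) = ½ · 46.8 · 104 = 2433.6.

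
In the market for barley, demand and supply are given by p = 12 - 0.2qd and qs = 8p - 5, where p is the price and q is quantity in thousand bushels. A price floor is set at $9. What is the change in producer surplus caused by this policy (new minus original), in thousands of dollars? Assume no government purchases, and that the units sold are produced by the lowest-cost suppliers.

35

Rearranging demand gives qd = 60 - 5p. Equilibrium: 60 - 5p = 8p - 5, so 65 = 13p and p* = 5, q* = 35.
Since 9 > 5, the floor is binding.
At p = 9: qd = 60 - 5·9 = 15 and qs = 8·9 - 5 = 67.
Producer surplus without the control is ½ · (5 - 0.625) · 35 = 76.5625.
With the floor, 15 units are sold at 9. The supply price at q = 15 is 2.5, so PS = ½ · [(9 - 0.625) + (9 - 2.5)] · 15 = 111.5625.
Change in producer surplus = 111.5625 - 76.5625 = 35.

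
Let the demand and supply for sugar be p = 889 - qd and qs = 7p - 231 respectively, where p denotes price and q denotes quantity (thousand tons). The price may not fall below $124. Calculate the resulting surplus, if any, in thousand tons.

0

Rearranging demand gives qd = 889 - p. In a free market, 889 - p = 7p - 231 gives the equilibrium p* = 140, q* = 749.
Since 124 is below p* = 140, the floor does not bind and the free-market outcome prevails.
Since the control does not bind, there is no surplus.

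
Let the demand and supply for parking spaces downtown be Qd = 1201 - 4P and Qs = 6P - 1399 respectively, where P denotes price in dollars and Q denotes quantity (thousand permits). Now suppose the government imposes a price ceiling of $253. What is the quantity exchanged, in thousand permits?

119

Setting quantity demanded equal to quantity supplied, 1201 - 4P = 6P - 1399, gives P* = 260 and Q* = 161.
Because the ceiling (253) lies below the market-clearing price, it is binding.
At P = 253: Qd = 1201 - 4·253 = 189 and Qs = 6·253 - 1399 = 119.
The quantity actually transacted is the short side, supply: 119.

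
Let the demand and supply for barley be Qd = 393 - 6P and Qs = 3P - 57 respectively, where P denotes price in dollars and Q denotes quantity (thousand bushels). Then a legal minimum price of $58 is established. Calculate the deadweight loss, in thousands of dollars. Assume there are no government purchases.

576

Equilibrium: 393 - 6P = 3P - 57, so 450 = 9P and P* = 50, Q* = 93.
Because the floor (58) lies above the market-clearing price, it is binding.
At P = 58: Qd = 393 - 6·58 = 45 and Qs = 3·58 - 57 = 117.
Quantity traded falls to 45. At Q = 45 the demand price is (393 - 45)/6 = 58 and the supply price is (57 + 45)/3 = 34.
Deadweight loss = ½ · (58 - 34) · (93 - 45) = ½ · 24 · 48 = 576.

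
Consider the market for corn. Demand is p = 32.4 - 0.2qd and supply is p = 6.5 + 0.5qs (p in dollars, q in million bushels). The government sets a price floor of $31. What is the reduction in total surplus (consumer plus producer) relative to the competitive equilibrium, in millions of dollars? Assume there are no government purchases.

315

Rearranging demand gives qd = 162 - 5p; rearranging supply gives qs = 2p - 13. Without the control the market clears where 162 - 5p = 2p - 13, i.e. p* = 25 and q* = 37.
Since 31 > 25, the floor is binding.
At p = 31: qd = 162 - 5·31 = 7 and qs = 2·31 - 13 = 49.
Quantity traded falls to 7. At q = 7 the demand price is (162 - 7)/5 = 31 and the supply price is (13 + 7)/2 = 10.
Deadweight loss = ½ · (31 - 10) · (37 - 7) = ½ · 21 · 30 = 315.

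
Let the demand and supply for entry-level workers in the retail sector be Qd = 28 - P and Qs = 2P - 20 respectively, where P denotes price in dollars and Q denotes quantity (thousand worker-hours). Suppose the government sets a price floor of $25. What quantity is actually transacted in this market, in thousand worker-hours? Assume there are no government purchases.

3

Without the control the market clears where 28 - P = 2P - 20, i.e. P* = 16 and Q* = 12.
Because the floor (25) lies above the market-clearing price, it is binding.
At P = 25: Qd = 28 - 25 = 3 and Qs = 2·25 - 20 = 30.
The quantity actually transacted is the short side, demand: 3.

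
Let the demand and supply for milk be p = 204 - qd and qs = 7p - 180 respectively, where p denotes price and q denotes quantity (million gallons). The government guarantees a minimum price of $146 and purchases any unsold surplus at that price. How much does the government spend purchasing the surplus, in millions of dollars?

Rearranging demand gives qd = 204 - p. In a free market, 204 - p = 7p - 180 gives the equilibrium p* = 48, q* = 156.
Since 146 > 48, the floor is binding.
At p = 146: qd = 204 - 146 = 58 and qs = 7·146 - 180 = 842.
Surplus = qs - qd = 784.
Government expenditure = surplus × support price = 784 × 146 = 114464.

114464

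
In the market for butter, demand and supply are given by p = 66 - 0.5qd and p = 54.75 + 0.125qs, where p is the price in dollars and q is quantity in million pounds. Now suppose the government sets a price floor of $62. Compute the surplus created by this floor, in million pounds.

50

Rearranging demand gives qd = 132 - 2p; rearranging supply gives qs = 8p - 438. Without the control the market clears where 132 - 2p = 8p - 438, i.e. p* = 57 and q* = 18.
The floor of 62 is above the equilibrium price 57, so it binds.
At p = 62: qd = 132 - 2·62 = 8 and qs = 8·62 - 438 = 58.
Surplus = qs - qd = 58 - 8 = 50.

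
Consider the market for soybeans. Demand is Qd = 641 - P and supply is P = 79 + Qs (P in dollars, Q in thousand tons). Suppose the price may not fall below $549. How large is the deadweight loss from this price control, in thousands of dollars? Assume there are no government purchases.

35721

Rearranging supply gives Qs = P - 79. Without the control the market clears where 641 - P = P - 79, i.e. P* = 360 and Q* = 281.
Because the floor (549) lies above the market-clearing price, it is binding.
At P = 549: Qd = 641 - 549 = 92 and Qs = 549 - 79 = 470.
Quantity traded falls to 92. At Q = 92 the demand price is 641 - 92 = 549 and the supply price is 79 + 92 = 171.
Deadweight loss = ½ · (549 - 171) · (281 - 92) = ½ · 378 · 189 = 35721.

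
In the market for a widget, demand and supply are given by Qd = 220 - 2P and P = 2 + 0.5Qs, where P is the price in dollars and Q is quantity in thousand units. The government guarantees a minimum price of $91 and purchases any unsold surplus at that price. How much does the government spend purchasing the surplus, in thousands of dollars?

12740

Rearranging supply gives Qs = 2P - 4. Setting quantity demanded equal to quantity supplied, 220 - 2P = 2P - 4, gives P* = 56 and Q* = 108.
Since 91 > 56, the floor is binding.
At P = 91: Qd = 220 - 2·91 = 38 and Qs = 2·91 - 4 = 178.
Surplus = Qs - Qd = 140.
Government expenditure = surplus × support price = 140 × 91 = 12740.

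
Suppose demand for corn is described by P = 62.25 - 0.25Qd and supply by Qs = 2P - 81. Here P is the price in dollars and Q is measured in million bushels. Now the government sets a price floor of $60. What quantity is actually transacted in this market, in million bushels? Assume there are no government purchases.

Rearranging demand gives Qd = 249 - 4P. Equilibrium: 249 - 4P = 2P - 81, so 330 = 6P and P* = 55, Q* = 29.
Because the floor (60) lies above the market-clearing price, it is binding.
At P = 60: Qd = 249 - 4·60 = 9 and Qs = 2·60 - 81 = 39.
The quantity actually transacted is the short side, demand: 9.

9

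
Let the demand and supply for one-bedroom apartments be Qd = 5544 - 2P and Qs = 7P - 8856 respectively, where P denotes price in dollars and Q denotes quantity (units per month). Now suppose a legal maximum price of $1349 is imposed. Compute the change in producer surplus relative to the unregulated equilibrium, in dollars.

In a free market, 5544 - 2P = 7P - 8856 gives the equilibrium P* = 1600, Q* = 2344.
The ceiling of 1349 is below the equilibrium price 1600, so it binds.
At P = 1349: Qd = 5544 - 2·1349 = 2846 and Qs = 7·1349 - 8856 = 587.
Producer surplus without the control is ½ · (1600 - 8856/7) · 2344 = 2747168/7.
With the ceiling, producers sell 587 units at 1349, so PS = ½ · (1349 - 8856/7) · 587 = 344569/14.
Change in producer surplus = 344569/14 - 2747168/7 = -367840.5.

-367840.5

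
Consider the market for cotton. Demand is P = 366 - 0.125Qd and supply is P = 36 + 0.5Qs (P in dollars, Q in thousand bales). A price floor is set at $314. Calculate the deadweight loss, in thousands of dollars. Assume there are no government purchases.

Rearranging demand gives Qd = 2928 - 8P; rearranging supply gives Qs = 2P - 72. In a free market, 2928 - 8P = 2P - 72 gives the equilibrium P* = 300, Q* = 528.
Since 314 > 300, the floor is binding.
At P = 314: Qd = 2928 - 8·314 = 416 and Qs = 2·314 - 72 = 556.
Quantity traded falls to 416. At Q = 416 the demand price is (2928 - 416)/8 = 314 and the supply price is (72 + 416)/2 = 244.
Deadweight loss = ½ · (314 - 244) · (528 - 416) = ½ · 70 · 112 = 3920.

3920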